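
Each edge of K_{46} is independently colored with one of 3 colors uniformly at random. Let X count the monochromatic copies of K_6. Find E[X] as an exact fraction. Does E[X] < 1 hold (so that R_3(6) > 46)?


E[X] = C(46, 6) · 3^{1 − 15} = 9366819 · 3^{−14} = 9366819/4782969.
As a reduced fraction: E[X] = 3122273/1594323 ≈ 1.958.
Is E[X] < 1? NO.
Since E[X] ≥ 1, the first-moment bound is inconclusive at n = 46; it does NOT by itself certify R_3(6) > 46.

E[X] = 3122273/1594323 ≈ 1.958; E[X] ≥ 1; first-moment method inconclusive here.


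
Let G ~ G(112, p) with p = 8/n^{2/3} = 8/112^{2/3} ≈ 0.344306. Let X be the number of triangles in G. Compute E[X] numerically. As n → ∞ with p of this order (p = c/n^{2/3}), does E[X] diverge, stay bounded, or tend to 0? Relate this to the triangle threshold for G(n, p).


Number of potential triangles: C(112, 3) = 227920.
Each occurs with probability p³ ≈ (0.344306)³ ≈ 4.08163265e-02.
By linearity: E[X] = C(112, 3)·p³ ≈ 227920 · 4.08163265e-02 ≈ 9302.857143.
Since α = 2/3 < 1, p = c/n^{2/3} ≫ 1/n is above the triangle threshold p ~ 1/n. Asymptotically E[X] ~ (c³/6)·n^{3(1−α)} = (8³/6)·n^{1} → ∞; triangles are abundant w.h.p.

E[X] ≈ 9302.857143; in regime p = Θ(1/n^{2/3}) E[X] diverges (above the triangle threshold p ~ 1/n).


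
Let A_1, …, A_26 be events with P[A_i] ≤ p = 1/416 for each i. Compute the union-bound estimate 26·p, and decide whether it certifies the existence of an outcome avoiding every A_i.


Union bound: P[∪_{i=1}^{26} A_i] ≤ Σ_i P[A_i] ≤ 26·p = 26·(1/416) = 1/16.
Numerically: 1/16 ≈ 0.0625000.
Is 1/16 < 1? YES.
Since P[∪ A_i] ≤ 1/16 < 1, the complement has P[∩ A_i^c] ≥ 1 − 1/16 = 15/16 > 0, so some outcome avoids every A_i.

26·p = 1/16 ≈ 0.0625000; existence CERTIFIED by the union bound.


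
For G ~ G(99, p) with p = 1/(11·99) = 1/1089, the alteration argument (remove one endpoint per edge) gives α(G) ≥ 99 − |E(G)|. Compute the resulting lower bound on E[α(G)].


E[|E(G)|] = C(99, 2)·p = 4851 · (1/1089) = 49/11.
E[α(G)] ≥ n − E[|E(G)|] = 99 − 49/11 = 1040/11.
Numerically: ≈ 94.5455.
(This is only a lower bound; the true E[α(G)] may be larger.)

E[α(G)] ≥ 1040/11 ≈ 94.5455.


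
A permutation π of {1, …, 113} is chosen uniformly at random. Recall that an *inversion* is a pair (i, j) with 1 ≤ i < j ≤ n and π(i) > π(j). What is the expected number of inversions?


Write X = Σ X_I over the C(113, 2) = 6328 pairs i < j, with X_I the indicator of one inversion.
There are 6328 indicators.
For each fixed pair i < j, the values π(i) and π(j) are two distinct elements of {1, …, 113} in uniformly random order; by symmetry P[π(i) > π(j)] = 1/2.
By linearity: E[X] = 6328 · (1/2) = C(113, 2) · (1/2) = 6328/2 = 3164 ≈ 3164.0000.

E[X] = 3164 = 3164.0000.


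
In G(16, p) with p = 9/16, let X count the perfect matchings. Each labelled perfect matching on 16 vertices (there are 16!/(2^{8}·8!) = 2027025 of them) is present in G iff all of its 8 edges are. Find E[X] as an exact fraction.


K_16 has 16!/(2^{8}·8!) = 2027025 labelled perfect matchings.
For each such perfect matching H, let X_H = 1 if all 8 edges of H are present in G. Then P[X_H = 1] = p^{8} = (9/16)^{8} = 43046721/4294967296.
Summing the indicators: E[X] = Σ_H E[X_H] = 2027025 · p^{8} = 2027025 · 43046721/4294967296 = 87256779635025/4294967296.
Numerically: E[X] ≈ 2.03e+04.

E[X] = 2027025 · (9/16)^{8} = 87256779635025/4294967296 ≈ 2.03e+04.


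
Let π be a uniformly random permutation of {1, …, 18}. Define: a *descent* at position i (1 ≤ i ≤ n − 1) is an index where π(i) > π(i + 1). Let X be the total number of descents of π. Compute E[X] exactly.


Write X = Σ X_I over i = 1, …, 17, with X_I the indicator of one descent.
There are 17 indicators.
For each fixed i, the pair (π(i), π(i+1)) is a uniformly random ordered pair of distinct values from {1, …, 18}; by symmetry P[π(i) > π(i+1)] = 1/2.
By linearity: E[X] = 17 · (1/2) = (18 − 1) · (1/2) = 17/2 ≈ 8.500000.

E[X] = 17/2 = 8.500000.


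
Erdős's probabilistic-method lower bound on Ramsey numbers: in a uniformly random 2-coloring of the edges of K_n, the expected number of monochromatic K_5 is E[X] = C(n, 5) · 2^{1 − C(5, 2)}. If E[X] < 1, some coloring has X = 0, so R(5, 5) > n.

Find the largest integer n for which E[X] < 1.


We need C(n, 5) · 2^{1 − 10} < 1, i.e. C(n, 5) < 2^{10 − 1} = 512.
Check values of n near the boundary:
  n = 7: C(7, 5) = 21; 21 < 512? YES
  n = 8: C(8, 5) = 56; 56 < 512? YES
  n = 9: C(9, 5) = 126; 126 < 512? YES
  n = 10: C(10, 5) = 252; 252 < 512? YES
  n = 11: C(11, 5) = 462; 462 < 512? YES
  n = 12: C(12, 5) = 792; 792 < 512? NO
The largest n with C(n, 5) < 512 is n = 11 (where E[X] = 231/256 ≈ 0.90234). Hence R(5, 5) > 11, i.e. R(5, 5) ≥ 12.

Largest n = 11; hence R(5, 5) > 11.


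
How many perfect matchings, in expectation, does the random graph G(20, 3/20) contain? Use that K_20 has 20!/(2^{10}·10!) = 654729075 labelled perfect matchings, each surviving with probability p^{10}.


K_20 has 20!/(2^{10}·10!) = 654729075 labelled perfect matchings.
For each such perfect matching H, let X_H = 1 if all 10 edges of H are present in G. Then P[X_H = 1] = p^{10} = (3/20)^{10} = 59049/10240000000000.
By linearity: E[X] = Σ_H E[X_H] = 654729075 · p^{10} = 654729075 · 59049/10240000000000 = 1546443885987/409600000000.
Numerically: E[X] ≈ 3.7755.

E[X] = 654729075 · (3/20)^{10} = 1546443885987/409600000000 ≈ 3.7755.


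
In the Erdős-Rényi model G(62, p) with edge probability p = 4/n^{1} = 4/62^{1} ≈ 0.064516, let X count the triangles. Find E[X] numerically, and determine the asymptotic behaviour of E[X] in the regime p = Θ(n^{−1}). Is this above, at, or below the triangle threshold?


Number of potential triangles: C(62, 3) = 37820.
Each occurs with probability p³ ≈ (0.064516)³ ≈ 2.6853748e-04.
By linearity: E[X] = C(62, 3)·p³ ≈ 37820 · 2.6853748e-04 ≈ 10.15609.
Here α = 1, so p = 4/n is exactly at the triangle threshold p ~ 1/n. Asymptotically E[X] → c³/6 = 4³/6 = 32/3 ≈ 10.66667, a bounded constant. In this regime the triangle count is asymptotically Poisson(c³/6).

E[X] ≈ 10.15609; in regime p = Θ(1/n^{1}) E[X] stays bounded (at the triangle threshold p ~ 1/n).


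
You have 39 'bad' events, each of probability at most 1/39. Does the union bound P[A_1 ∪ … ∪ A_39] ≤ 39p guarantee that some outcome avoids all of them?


Union bound: P[∪_{i=1}^{39} A_i] ≤ Σ_i P[A_i] ≤ 39·p = 39·(1/39) = 1.
Numerically: 1 ≈ 1.000.
Is 1 < 1? NO.
Since the bound 1 is ≥ 1, the union bound is uninformative here; it does NOT by itself certify existence.

39·p = 1 ≈ 1.000; existence NOT certified by the union bound.


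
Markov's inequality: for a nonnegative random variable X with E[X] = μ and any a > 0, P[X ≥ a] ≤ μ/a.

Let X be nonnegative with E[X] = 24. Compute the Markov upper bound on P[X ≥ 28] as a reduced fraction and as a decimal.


μ = E[X] = 24, a = 28.
Markov: P[X ≥ 28] ≤ μ/a = (24)/28 = 6/7.
Numerically: ≈ 0.85714.
(Since a = 28 > μ = 24.00000, the bound 6/7 is < 1 and informative.)

P[X ≥ 28] ≤ 6/7 ≈ 0.85714.


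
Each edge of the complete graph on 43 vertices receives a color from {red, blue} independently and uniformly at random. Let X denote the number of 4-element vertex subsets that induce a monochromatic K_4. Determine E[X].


Let X = Σ_S X_S over the C(43, 4) = 123410 subsets S of size 4, where X_S = 1 if the K_4 on S is monochromatic.
For a fixed S, the K_4 on S has C(4, 2) = 6 edges. P[all 6 edges red] = (1/2)^6, and likewise for blue, so P[monochromatic] = 2·(1/2)^6 = 2^{1 − 6} = 1/32.
Summing: E[X] = C(43, 4) · 2^{1 − 6} = 123410 · 1/32 = 61705/16.
Numerically: E[X] ≈ 3856.562500.

E[X] = C(43,4)·2^(1−C(4,2)) = 61705/16 ≈ 3856.562500.


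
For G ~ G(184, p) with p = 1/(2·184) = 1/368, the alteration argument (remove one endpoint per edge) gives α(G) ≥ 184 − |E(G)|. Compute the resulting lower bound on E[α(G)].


E[|E(G)|] = C(184, 2)·p = 16836 · (1/368) = 183/4.
E[α(G)] ≥ n − E[|E(G)|] = 184 − 183/4 = 553/4.
Numerically: ≈ 138.250.
(This is only a lower bound; the true E[α(G)] may be larger.)

E[α(G)] ≥ 553/4 ≈ 138.250.


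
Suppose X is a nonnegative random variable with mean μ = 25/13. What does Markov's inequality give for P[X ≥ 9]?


μ = E[X] = 25/13, a = 9.
Markov: P[X ≥ 9] ≤ μ/a = (25/13)/9 = 25/117.
Numerically: ≈ 0.214.
(Since a = 9 > μ = 1.923, the bound 25/117 is < 1 and informative.)

P[X ≥ 9] ≤ 25/117 ≈ 0.214.


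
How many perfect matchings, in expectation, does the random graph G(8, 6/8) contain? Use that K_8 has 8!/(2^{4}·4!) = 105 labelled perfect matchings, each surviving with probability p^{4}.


K_8 has 8!/(2^{4}·4!) = 105 labelled perfect matchings.
For each such perfect matching H, let X_H = 1 if all 4 edges of H are present in G. Then P[X_H = 1] = p^{4} = (3/4)^{4} = 81/256.
Summing the indicators: E[X] = Σ_H E[X_H] = 105 · p^{4} = 105 · 81/256 = 8505/256.
Numerically: E[X] ≈ 33.22.

E[X] = 105 · (3/4)^{4} = 8505/256 ≈ 33.22.


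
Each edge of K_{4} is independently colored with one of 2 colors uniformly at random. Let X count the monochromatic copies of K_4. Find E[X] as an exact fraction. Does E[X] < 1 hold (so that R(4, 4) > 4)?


E[X] = C(4, 4) · 2^{1 − 6} = 1 · 2^{−5} = 1/32.
As a reduced fraction: E[X] = 1/32 ≈ 0.0312.
Is E[X] < 1? YES.
Since E[X] < 1, there exists a 2-coloring of K_{4} with no monochromatic K_4; hence R(4, 4) > 4.

E[X] = 1/32 ≈ 0.0312; E[X] < 1, so R(4, 4) > 4.


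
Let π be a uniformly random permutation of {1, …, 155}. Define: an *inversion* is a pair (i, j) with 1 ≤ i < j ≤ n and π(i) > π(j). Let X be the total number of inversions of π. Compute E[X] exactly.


Write X = Σ X_I over the C(155, 2) = 11935 pairs i < j, with X_I the indicator of one inversion.
There are 11935 indicators.
For each fixed pair i < j, the values π(i) and π(j) are two distinct elements of {1, …, 155} in uniformly random order; by symmetry P[π(i) > π(j)] = 1/2.
By linearity: E[X] = 11935 · (1/2) = C(155, 2) · (1/2) = 11935/2 = 11935/2 ≈ 5967.500000.

E[X] = 11935/2 = 5967.500000.


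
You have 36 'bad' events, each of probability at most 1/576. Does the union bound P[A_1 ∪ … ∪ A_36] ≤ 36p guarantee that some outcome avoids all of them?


Union bound: P[∪_{i=1}^{36} A_i] ≤ Σ_i P[A_i] ≤ 36·p = 36·(1/576) = 1/16.
Numerically: 1/16 ≈ 0.06250.
Is 1/16 < 1? YES.
Since P[∪ A_i] ≤ 1/16 < 1, the complement has P[∩ A_i^c] ≥ 1 − 1/16 = 15/16 > 0, so some outcome avoids every A_i.

36·p = 1/16 ≈ 0.06250; existence CERTIFIED by the union bound.


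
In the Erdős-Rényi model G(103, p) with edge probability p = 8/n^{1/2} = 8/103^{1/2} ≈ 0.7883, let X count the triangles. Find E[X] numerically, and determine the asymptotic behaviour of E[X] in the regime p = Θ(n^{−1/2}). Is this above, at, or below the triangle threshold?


Number of potential triangles: C(103, 3) = 176851.
Each occurs with probability p³ ≈ (0.7883)³ ≈ 4.897947e-01.
By linearity: E[X] = C(103, 3)·p³ ≈ 176851 · 4.897947e-01 ≈ 86620.6910.
Since α = 1/2 < 1, p = c/n^{1/2} ≫ 1/n is above the triangle threshold p ~ 1/n. Asymptotically E[X] ~ (c³/6)·n^{3(1−α)} = (8³/6)·n^{1.5} → ∞; triangles are abundant w.h.p.

E[X] ≈ 86620.6910; in regime p = Θ(1/n^{1/2}) E[X] diverges (above the triangle threshold p ~ 1/n).


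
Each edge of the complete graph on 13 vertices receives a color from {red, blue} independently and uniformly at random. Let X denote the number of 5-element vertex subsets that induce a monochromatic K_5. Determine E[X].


Let X = Σ_S X_S over the C(13, 5) = 1287 subsets S of size 5, where X_S = 1 if the K_5 on S is monochromatic.
For a fixed S, the K_5 on S has C(5, 2) = 10 edges. P[all 10 edges red] = (1/2)^10, and likewise for blue, so P[monochromatic] = 2·(1/2)^10 = 2^{1 − 10} = 1/512.
By linearity of expectation: E[X] = C(13, 5) · 2^{1 − 10} = 1287 · 1/512 = 1287/512.
Numerically: E[X] ≈ 2.514.

E[X] = C(13,5)·2^(1−C(5,2)) = 1287/512 ≈ 2.514.


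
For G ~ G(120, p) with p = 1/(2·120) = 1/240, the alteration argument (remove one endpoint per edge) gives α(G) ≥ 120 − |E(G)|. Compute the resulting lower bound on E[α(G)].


E[|E(G)|] = C(120, 2)·p = 7140 · (1/240) = 119/4.
E[α(G)] ≥ n − E[|E(G)|] = 120 − 119/4 = 361/4.
Numerically: ≈ 90.250000.
(This is only a lower bound; the true E[α(G)] may be larger.)

E[α(G)] ≥ 361/4 ≈ 90.250000.


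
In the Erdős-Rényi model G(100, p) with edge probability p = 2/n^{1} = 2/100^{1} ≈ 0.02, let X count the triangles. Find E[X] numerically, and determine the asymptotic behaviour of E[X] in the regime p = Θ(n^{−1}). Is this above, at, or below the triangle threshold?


Number of potential triangles: C(100, 3) = 161700.
Each occurs with probability p³ ≈ (0.02)³ ≈ 8.000000e-06.
By linearity: E[X] = C(100, 3)·p³ ≈ 161700 · 8.000000e-06 ≈ 1.2936.
Here α = 1, so p = 2/n is exactly at the triangle threshold p ~ 1/n. Asymptotically E[X] → c³/6 = 2³/6 = 4/3 ≈ 1.3333, a bounded constant. In this regime the triangle count is asymptotically Poisson(c³/6).

E[X] ≈ 1.2936; in regime p = Θ(1/n^{1}) E[X] stays bounded (at the triangle threshold p ~ 1/n).


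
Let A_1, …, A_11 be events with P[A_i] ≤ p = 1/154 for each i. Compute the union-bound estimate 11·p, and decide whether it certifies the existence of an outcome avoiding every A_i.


Union bound: P[∪_{i=1}^{11} A_i] ≤ Σ_i P[A_i] ≤ 11·p = 11·(1/154) = 1/14.
Numerically: 1/14 ≈ 0.07143.
Is 1/14 < 1? YES.
Since P[∪ A_i] ≤ 1/14 < 1, the complement has P[∩ A_i^c] ≥ 1 − 1/14 = 13/14 > 0, so some outcome avoids every A_i.

11·p = 1/14 ≈ 0.07143; existence CERTIFIED by the union bound.


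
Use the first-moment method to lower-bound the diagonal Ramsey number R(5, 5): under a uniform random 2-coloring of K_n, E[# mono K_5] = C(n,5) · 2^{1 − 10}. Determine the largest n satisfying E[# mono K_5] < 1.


We need C(n, 5) · 2^{1 − 10} < 1, i.e. C(n, 5) < 2^{10 − 1} = 512.
Check values of n near the boundary:
  n = 8: C(8, 5) = 56; 56 < 512? YES
  n = 9: C(9, 5) = 126; 126 < 512? YES
  n = 10: C(10, 5) = 252; 252 < 512? YES
  n = 11: C(11, 5) = 462; 462 < 512? YES
  n = 12: C(12, 5) = 792; 792 < 512? NO
  n = 13: C(13, 5) = 1287; 1287 < 512? NO
  n = 14: C(14, 5) = 2002; 2002 < 512? NO
The largest n with C(n, 5) < 512 is n = 11 (where E[X] = 231/256 ≈ 0.90234). Hence R(5, 5) > 11, i.e. R(5, 5) ≥ 12.

Largest n = 11; hence R(5, 5) > 11.


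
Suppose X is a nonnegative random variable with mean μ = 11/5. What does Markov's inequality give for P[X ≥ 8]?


μ = E[X] = 11/5, a = 8.
Markov: P[X ≥ 8] ≤ μ/a = (11/5)/8 = 11/40.
Numerically: ≈ 0.27500.
(Since a = 8 > μ = 2.20000, the bound 11/40 is < 1 and informative.)

P[X ≥ 8] ≤ 11/40 ≈ 0.27500.


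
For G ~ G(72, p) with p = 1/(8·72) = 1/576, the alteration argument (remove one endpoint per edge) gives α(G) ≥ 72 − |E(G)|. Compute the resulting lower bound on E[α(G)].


E[|E(G)|] = C(72, 2)·p = 2556 · (1/576) = 71/16.
E[α(G)] ≥ n − E[|E(G)|] = 72 − 71/16 = 1081/16.
Numerically: ≈ 67.562500.
(This is only a lower bound; the true E[α(G)] may be larger.)

E[α(G)] ≥ 1081/16 ≈ 67.562500.


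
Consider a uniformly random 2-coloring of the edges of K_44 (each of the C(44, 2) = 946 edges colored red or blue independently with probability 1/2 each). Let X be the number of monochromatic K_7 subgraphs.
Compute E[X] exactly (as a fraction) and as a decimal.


Let X = Σ_S X_S over the C(44, 7) = 38320568 subsets S of size 7, where X_S = 1 if the K_7 on S is monochromatic.
For a fixed S, the K_7 on S has C(7, 2) = 21 edges. P[all 21 edges red] = (1/2)^21, and likewise for blue, so P[monochromatic] = 2·(1/2)^21 = 2^{1 − 21} = 1/1048576.
By linearity of expectation: E[X] = C(44, 7) · 2^{1 − 21} = 38320568 · 1/1048576 = 4790071/131072.
Numerically: E[X] ≈ 36.5453.

E[X] = C(44,7)·2^(1−C(7,2)) = 4790071/131072 ≈ 36.5453.


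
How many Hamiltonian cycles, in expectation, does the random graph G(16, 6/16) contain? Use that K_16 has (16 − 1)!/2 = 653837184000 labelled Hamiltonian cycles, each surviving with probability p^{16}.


K_16 has (16 − 1)!/2 = 653837184000 labelled Hamiltonian cycles.
For each such Hamiltonian cycle H, let X_H = 1 if all 16 edges of H are present in G. Then P[X_H = 1] = p^{16} = (3/8)^{16} = 43046721/281474976710656.
By linearity of expectation: E[X] = Σ_H E[X_H] = 653837184000 · p^{16} = 653837184000 · 43046721/281474976710656 = 27485885585032875/274877906944.
Numerically: E[X] ≈ 99993.1.

E[X] = 653837184000 · (3/8)^{16} = 27485885585032875/274877906944 ≈ 99993.1.


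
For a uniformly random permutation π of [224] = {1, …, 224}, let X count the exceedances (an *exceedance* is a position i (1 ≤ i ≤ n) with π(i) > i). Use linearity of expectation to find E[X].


Write X = Σ_{i=1}^{224} X_i, where X_i = 1_{π(i) > i}.
For each fixed i, π(i) is uniform over {1, …, 224} (marginal of a uniform permutation), so P[π(i) > i] = (n − i)/n. Summing: Σ_{i=1}^{224} (n − i)/n = (0 + 1 + … + 223)/224 = 224(224 − 1)/(2·224) = (224 − 1)/2.
Hence E[X] = Σ_{i=1}^{224} (224 − i)/224 = 223/2 ≈ 111.500.

E[X] = 223/2 = 111.500.


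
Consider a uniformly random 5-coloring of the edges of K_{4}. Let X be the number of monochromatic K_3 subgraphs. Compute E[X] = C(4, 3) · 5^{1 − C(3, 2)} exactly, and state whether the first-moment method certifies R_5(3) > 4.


E[X] = C(4, 3) · 5^{1 − 3} = 4 · 5^{−2} = 4/25.
As a reduced fraction: E[X] = 4/25 ≈ 0.160000.
Is E[X] < 1? YES.
Since E[X] < 1, there exists a 5-coloring of K_{4} with no monochromatic K_3; hence R_5(3) > 4.

E[X] = 4/25 ≈ 0.160000; E[X] < 1, so R_5(3) > 4.


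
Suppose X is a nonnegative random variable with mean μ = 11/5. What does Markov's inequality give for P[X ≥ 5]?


μ = E[X] = 11/5, a = 5.
Markov: P[X ≥ 5] ≤ μ/a = (11/5)/5 = 11/25.
Numerically: ≈ 0.44000.
(Since a = 5 > μ = 2.20000, the bound 11/25 is < 1 and informative.)

P[X ≥ 5] ≤ 11/25 ≈ 0.44000.


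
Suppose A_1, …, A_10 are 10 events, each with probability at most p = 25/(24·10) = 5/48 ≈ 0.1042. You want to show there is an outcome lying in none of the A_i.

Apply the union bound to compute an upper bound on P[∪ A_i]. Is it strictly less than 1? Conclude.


Union bound: P[∪_{i=1}^{10} A_i] ≤ Σ_i P[A_i] ≤ 10·p = 10·(5/48) = 25/24.
Numerically: 25/24 ≈ 1.0417.
Is 25/24 < 1? NO.
Since the bound 25/24 is ≥ 1, the union bound is uninformative here; it does NOT by itself certify existence.

10·p = 25/24 ≈ 1.0417; existence NOT certified by the union bound.


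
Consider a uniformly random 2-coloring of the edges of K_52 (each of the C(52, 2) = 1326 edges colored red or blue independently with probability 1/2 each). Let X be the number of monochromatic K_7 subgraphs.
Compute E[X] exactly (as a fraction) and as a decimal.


Let X = Σ_S X_S over the C(52, 7) = 133784560 subsets S of size 7, where X_S = 1 if the K_7 on S is monochromatic.
For a fixed S, the K_7 on S has C(7, 2) = 21 edges. P[all 21 edges red] = (1/2)^21, and likewise for blue, so P[monochromatic] = 2·(1/2)^21 = 2^{1 − 21} = 1/1048576.
By linearity: E[X] = C(52, 7) · 2^{1 − 21} = 133784560 · 1/1048576 = 8361535/65536.
Numerically: E[X] ≈ 127.58690.

E[X] = C(52,7)·2^(1−C(7,2)) = 8361535/65536 ≈ 127.58690.


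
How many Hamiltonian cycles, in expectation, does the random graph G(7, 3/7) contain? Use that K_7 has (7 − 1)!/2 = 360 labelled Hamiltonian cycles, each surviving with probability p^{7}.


K_7 has (7 − 1)!/2 = 360 labelled Hamiltonian cycles.
For each such Hamiltonian cycle H, let X_H = 1 if all 7 edges of H are present in G. Then P[X_H = 1] = p^{7} = (3/7)^{7} = 2187/823543.
By linearity of expectation: E[X] = Σ_H E[X_H] = 360 · p^{7} = 360 · 2187/823543 = 787320/823543.
Numerically: E[X] ≈ 0.956.

E[X] = 360 · (3/7)^{7} = 787320/823543 ≈ 0.956.


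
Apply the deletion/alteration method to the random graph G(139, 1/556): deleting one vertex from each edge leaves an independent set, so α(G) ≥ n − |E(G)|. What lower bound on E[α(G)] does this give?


E[|E(G)|] = C(139, 2)·p = 9591 · (1/556) = 69/4.
E[α(G)] ≥ n − E[|E(G)|] = 139 − 69/4 = 487/4.
Numerically: ≈ 121.75000.
(This is only a lower bound; the true E[α(G)] may be larger.)

E[α(G)] ≥ 487/4 ≈ 121.75000.


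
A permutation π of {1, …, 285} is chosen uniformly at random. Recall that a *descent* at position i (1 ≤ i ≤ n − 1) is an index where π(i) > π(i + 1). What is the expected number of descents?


Write X = Σ X_I over i = 1, …, 284, with X_I the indicator of one descent.
There are 284 indicators.
For each fixed i, the pair (π(i), π(i+1)) is a uniformly random ordered pair of distinct values from {1, …, 285}; by symmetry P[π(i) > π(i+1)] = 1/2.
By linearity: E[X] = 284 · (1/2) = (285 − 1) · (1/2) = 142 ≈ 142.0000.

E[X] = 142 = 142.0000.


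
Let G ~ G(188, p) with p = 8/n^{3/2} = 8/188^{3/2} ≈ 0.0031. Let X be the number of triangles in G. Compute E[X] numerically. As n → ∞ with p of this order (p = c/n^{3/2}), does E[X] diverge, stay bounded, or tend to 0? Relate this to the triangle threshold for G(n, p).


Number of potential triangles: C(188, 3) = 1089836.
Each occurs with probability p³ ≈ (0.0031)³ ≈ 2.98923e-08.
By linearity: E[X] = C(188, 3)·p³ ≈ 1089836 · 2.98923e-08 ≈ 0.033.
Since α = 3/2 > 1, p = c/n^{3/2} = o(1/n) is below the triangle threshold p ~ 1/n. Asymptotically E[X] ~ (c³/6)·n^{3(1−α)} = (8³/6)·n^{-1.5} → 0, so by Markov's inequality G has no triangles w.h.p.

E[X] ≈ 0.033; in regime p = Θ(1/n^{3/2}) E[X] tends to 0 (below the triangle threshold p ~ 1/n).


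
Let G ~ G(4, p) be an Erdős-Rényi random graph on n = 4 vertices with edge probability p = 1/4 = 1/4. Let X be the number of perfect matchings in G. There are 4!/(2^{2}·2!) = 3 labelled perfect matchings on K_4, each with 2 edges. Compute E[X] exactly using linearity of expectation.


K_4 has 4!/(2^{2}·2!) = 3 labelled perfect matchings.
For each such perfect matching H, let X_H = 1 if all 2 edges of H are present in G. Then P[X_H = 1] = p^{2} = (1/4)^{2} = 1/16.
Summing the indicators: E[X] = Σ_H E[X_H] = 3 · p^{2} = 3 · 1/16 = 3/16.
Numerically: E[X] ≈ 0.1875.

E[X] = 3 · (1/4)^{2} = 3/16 ≈ 0.1875.


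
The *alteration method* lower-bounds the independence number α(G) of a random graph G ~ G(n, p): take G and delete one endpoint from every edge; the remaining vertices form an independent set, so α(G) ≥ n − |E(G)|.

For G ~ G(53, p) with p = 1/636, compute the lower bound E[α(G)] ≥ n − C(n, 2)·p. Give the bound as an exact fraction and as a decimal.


E[|E(G)|] = C(53, 2)·p = 1378 · (1/636) = 13/6.
E[α(G)] ≥ n − E[|E(G)|] = 53 − 13/6 = 305/6.
Numerically: ≈ 50.833.
(This is only a lower bound; the true E[α(G)] may be larger.)

E[α(G)] ≥ 305/6 ≈ 50.833.


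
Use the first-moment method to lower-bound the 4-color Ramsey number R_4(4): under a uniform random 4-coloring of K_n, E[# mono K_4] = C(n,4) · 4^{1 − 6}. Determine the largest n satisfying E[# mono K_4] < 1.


We need C(n, 4) · 4^{1 − 6} < 1, i.e. C(n, 4) < 4^{6 − 1} = 1024.
Check values of n near the boundary:
  n = 10: C(10, 4) = 210; 210 < 1024? YES
  n = 11: C(11, 4) = 330; 330 < 1024? YES
  n = 12: C(12, 4) = 495; 495 < 1024? YES
  n = 13: C(13, 4) = 715; 715 < 1024? YES
  n = 14: C(14, 4) = 1001; 1001 < 1024? YES
  n = 15: C(15, 4) = 1365; 1365 < 1024? NO
  n = 16: C(16, 4) = 1820; 1820 < 1024? NO
  n = 17: C(17, 4) = 2380; 2380 < 1024? NO
The largest n with C(n, 4) < 1024 is n = 14 (where E[X] = 1001/1024 ≈ 0.978). Hence R_4(4) > 14, i.e. R_4(4) ≥ 15.

Largest n = 14; hence R_4(4) > 14.


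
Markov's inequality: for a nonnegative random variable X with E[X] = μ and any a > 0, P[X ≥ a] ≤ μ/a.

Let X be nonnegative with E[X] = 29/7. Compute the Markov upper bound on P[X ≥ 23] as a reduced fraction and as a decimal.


μ = E[X] = 29/7, a = 23.
Markov: P[X ≥ 23] ≤ μ/a = (29/7)/23 = 29/161.
Numerically: ≈ 0.180.
(Since a = 23 > μ = 4.143, the bound 29/161 is < 1 and informative.)

P[X ≥ 23] ≤ 29/161 ≈ 0.180.


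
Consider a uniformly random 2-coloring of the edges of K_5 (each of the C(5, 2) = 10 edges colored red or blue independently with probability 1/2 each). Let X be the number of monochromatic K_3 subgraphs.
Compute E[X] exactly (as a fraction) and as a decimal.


Let X = Σ_S X_S over the C(5, 3) = 10 subsets S of size 3, where X_S = 1 if the K_3 on S is monochromatic.
For a fixed S, the K_3 on S has C(3, 2) = 3 edges. P[all 3 edges red] = (1/2)^3, and likewise for blue, so P[monochromatic] = 2·(1/2)^3 = 2^{1 − 3} = 1/4.
By linearity of expectation: E[X] = C(5, 3) · 2^{1 − 3} = 10 · 1/4 = 5/2.
Numerically: E[X] ≈ 2.5000.

E[X] = C(5,3)·2^(1−C(3,2)) = 5/2 ≈ 2.5000.


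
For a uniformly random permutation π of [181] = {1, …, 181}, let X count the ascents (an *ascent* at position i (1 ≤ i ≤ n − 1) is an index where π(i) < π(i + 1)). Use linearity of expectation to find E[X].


Write X = Σ X_I over i = 1, …, 180, with X_I the indicator of one ascent.
There are 180 indicators.
For each fixed i, the pair (π(i), π(i+1)) is a uniformly random ordered pair of distinct values from {1, …, 181}; by symmetry P[π(i) < π(i+1)] = 1/2.
By linearity: E[X] = 180 · (1/2) = (181 − 1) · (1/2) = 90 ≈ 90.000.

E[X] = 90 = 90.000.


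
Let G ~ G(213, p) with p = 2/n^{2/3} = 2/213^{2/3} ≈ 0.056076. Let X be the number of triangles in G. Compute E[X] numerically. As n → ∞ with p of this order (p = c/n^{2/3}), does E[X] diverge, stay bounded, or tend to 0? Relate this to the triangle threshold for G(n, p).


Number of potential triangles: C(213, 3) = 1587986.
Each occurs with probability p³ ≈ (0.056076)³ ≈ 1.7633186e-04.
By linearity: E[X] = C(213, 3)·p³ ≈ 1587986 · 1.7633186e-04 ≈ 280.01252.
Since α = 2/3 < 1, p = c/n^{2/3} ≫ 1/n is above the triangle threshold p ~ 1/n. Asymptotically E[X] ~ (c³/6)·n^{3(1−α)} = (2³/6)·n^{1} → ∞; triangles are abundant w.h.p.

E[X] ≈ 280.01252; in regime p = Θ(1/n^{2/3}) E[X] diverges (above the triangle threshold p ~ 1/n).


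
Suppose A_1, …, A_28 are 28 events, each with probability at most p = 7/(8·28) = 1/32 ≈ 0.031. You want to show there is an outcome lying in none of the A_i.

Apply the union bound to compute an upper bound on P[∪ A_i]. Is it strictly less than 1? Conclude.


Union bound: P[∪_{i=1}^{28} A_i] ≤ Σ_i P[A_i] ≤ 28·p = 28·(1/32) = 7/8.
Numerically: 7/8 ≈ 0.875.
Is 7/8 < 1? YES.
Since P[∪ A_i] ≤ 7/8 < 1, the complement has P[∩ A_i^c] ≥ 1 − 7/8 = 1/8 > 0, so some outcome avoids every A_i.

28·p = 7/8 ≈ 0.875; existence CERTIFIED by the union bound.


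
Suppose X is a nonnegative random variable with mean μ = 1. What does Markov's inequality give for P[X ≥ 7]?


μ = E[X] = 1, a = 7.
Markov: P[X ≥ 7] ≤ μ/a = (1)/7 = 1/7.
Numerically: ≈ 0.1429.
(Since a = 7 > μ = 1.0000, the bound 1/7 is < 1 and informative.)

P[X ≥ 7] ≤ 1/7 ≈ 0.1429.


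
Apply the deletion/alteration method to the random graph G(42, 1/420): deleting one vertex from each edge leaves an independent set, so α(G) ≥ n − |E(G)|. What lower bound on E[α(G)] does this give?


E[|E(G)|] = C(42, 2)·p = 861 · (1/420) = 41/20.
E[α(G)] ≥ n − E[|E(G)|] = 42 − 41/20 = 799/20.
Numerically: ≈ 39.950.
(This is only a lower bound; the true E[α(G)] may be larger.)

E[α(G)] ≥ 799/20 ≈ 39.950.


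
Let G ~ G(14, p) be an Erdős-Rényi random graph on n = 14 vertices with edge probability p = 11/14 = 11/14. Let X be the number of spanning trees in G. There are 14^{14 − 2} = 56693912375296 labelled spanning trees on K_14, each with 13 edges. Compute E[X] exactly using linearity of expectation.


K_14 has 14^{14 − 2} = 56693912375296 labelled spanning trees.
For each such spanning tree H, let X_H = 1 if all 13 edges of H are present in G. Then P[X_H = 1] = p^{13} = (11/14)^{13} = 34522712143931/793714773254144.
By linearity: E[X] = Σ_H E[X_H] = 56693912375296 · p^{13} = 56693912375296 · 34522712143931/793714773254144 = 34522712143931/14.
Numerically: E[X] ≈ 2.46591e+12.

E[X] = 56693912375296 · (11/14)^{13} = 34522712143931/14 ≈ 2.46591e+12.


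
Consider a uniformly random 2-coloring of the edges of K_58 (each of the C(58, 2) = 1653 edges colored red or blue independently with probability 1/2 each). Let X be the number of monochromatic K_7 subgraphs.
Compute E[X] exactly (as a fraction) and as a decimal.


Let X = Σ_S X_S over the C(58, 7) = 300674088 subsets S of size 7, where X_S = 1 if the K_7 on S is monochromatic.
For a fixed S, the K_7 on S has C(7, 2) = 21 edges. P[all 21 edges red] = (1/2)^21, and likewise for blue, so P[monochromatic] = 2·(1/2)^21 = 2^{1 − 21} = 1/1048576.
By linearity: E[X] = C(58, 7) · 2^{1 − 21} = 300674088 · 1/1048576 = 37584261/131072.
Numerically: E[X] ≈ 286.745.

E[X] = C(58,7)·2^(1−C(7,2)) = 37584261/131072 ≈ 286.745.


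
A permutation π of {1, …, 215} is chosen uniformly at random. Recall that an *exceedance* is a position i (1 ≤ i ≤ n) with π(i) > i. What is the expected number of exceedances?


Write X = Σ_{i=1}^{215} X_i, where X_i = 1_{π(i) > i}.
For each fixed i, π(i) is uniform over {1, …, 215} (marginal of a uniform permutation), so P[π(i) > i] = (n − i)/n. Summing: Σ_{i=1}^{215} (n − i)/n = (0 + 1 + … + 214)/215 = 215(215 − 1)/(2·215) = (215 − 1)/2.
Hence E[X] = Σ_{i=1}^{215} (215 − i)/215 = 107 ≈ 107.0000.

E[X] = 107 = 107.0000.


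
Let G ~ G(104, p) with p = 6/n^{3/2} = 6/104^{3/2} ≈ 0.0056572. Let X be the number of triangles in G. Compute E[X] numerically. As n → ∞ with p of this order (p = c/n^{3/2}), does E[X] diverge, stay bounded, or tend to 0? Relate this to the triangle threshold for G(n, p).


Number of potential triangles: C(104, 3) = 182104.
Each occurs with probability p³ ≈ (0.0056572)³ ≈ 1.8105217e-07.
By linearity: E[X] = C(104, 3)·p³ ≈ 182104 · 1.8105217e-07 ≈ 0.03297.
Since α = 3/2 > 1, p = c/n^{3/2} = o(1/n) is below the triangle threshold p ~ 1/n. Asymptotically E[X] ~ (c³/6)·n^{3(1−α)} = (6³/6)·n^{-1.5} → 0, so by Markov's inequality G has no triangles w.h.p.

E[X] ≈ 0.03297; in regime p = Θ(1/n^{3/2}) E[X] tends to 0 (below the triangle threshold p ~ 1/n).


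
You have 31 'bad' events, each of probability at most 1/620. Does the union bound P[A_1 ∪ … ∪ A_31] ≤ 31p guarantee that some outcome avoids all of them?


Union bound: P[∪_{i=1}^{31} A_i] ≤ Σ_i P[A_i] ≤ 31·p = 31·(1/620) = 1/20.
Numerically: 1/20 ≈ 0.050.
Is 1/20 < 1? YES.
Since P[∪ A_i] ≤ 1/20 < 1, the complement has P[∩ A_i^c] ≥ 1 − 1/20 = 19/20 > 0, so some outcome avoids every A_i.

31·p = 1/20 ≈ 0.050; existence CERTIFIED by the union bound.


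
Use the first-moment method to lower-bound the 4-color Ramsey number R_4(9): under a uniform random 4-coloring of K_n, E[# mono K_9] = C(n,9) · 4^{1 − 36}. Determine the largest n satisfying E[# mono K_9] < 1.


We need C(n, 9) · 4^{1 − 36} < 1, i.e. C(n, 9) < 4^{36 − 1} = 1180591620717411303424.
Check values of n near the boundary:
  n = 913: C(913, 9) = 1167605542753639808390; 1167605542753639808390 < 1180591620717411303424? YES
  n = 914: C(914, 9) = 1179217089587653905932; 1179217089587653905932 < 1180591620717411303424? YES
  n = 915: C(915, 9) = 1190931166636537885130; 1190931166636537885130 < 1180591620717411303424? NO
The largest n with C(n, 9) < 1180591620717411303424 is n = 914 (where E[X] = 294804272396913476483/295147905179352825856 ≈ 0.999). Hence R_4(9) > 914, i.e. R_4(9) ≥ 915.

Largest n = 914; hence R_4(9) > 914.


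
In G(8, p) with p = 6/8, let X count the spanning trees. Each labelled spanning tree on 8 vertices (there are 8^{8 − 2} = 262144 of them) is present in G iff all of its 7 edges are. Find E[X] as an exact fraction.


K_8 has 8^{8 − 2} = 262144 labelled spanning trees.
For each such spanning tree H, let X_H = 1 if all 7 edges of H are present in G. Then P[X_H = 1] = p^{7} = (3/4)^{7} = 2187/16384.
Summing the indicators: E[X] = Σ_H E[X_H] = 262144 · p^{7} = 262144 · 2187/16384 = 34992.
Numerically: E[X] ≈ 34992.

E[X] = 262144 · (3/4)^{7} = 34992 ≈ 34992.


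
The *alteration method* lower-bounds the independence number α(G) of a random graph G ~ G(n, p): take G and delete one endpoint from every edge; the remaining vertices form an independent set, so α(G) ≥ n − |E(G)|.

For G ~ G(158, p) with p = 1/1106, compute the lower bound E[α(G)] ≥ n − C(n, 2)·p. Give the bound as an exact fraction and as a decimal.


E[|E(G)|] = C(158, 2)·p = 12403 · (1/1106) = 157/14.
E[α(G)] ≥ n − E[|E(G)|] = 158 − 157/14 = 2055/14.
Numerically: ≈ 146.78571.
(This is only a lower bound; the true E[α(G)] may be larger.)

E[α(G)] ≥ 2055/14 ≈ 146.78571.


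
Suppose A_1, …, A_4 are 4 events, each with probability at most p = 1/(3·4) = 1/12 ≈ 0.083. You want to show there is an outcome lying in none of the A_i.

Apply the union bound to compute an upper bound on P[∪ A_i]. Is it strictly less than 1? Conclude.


Union bound: P[∪_{i=1}^{4} A_i] ≤ Σ_i P[A_i] ≤ 4·p = 4·(1/12) = 1/3.
Numerically: 1/3 ≈ 0.333.
Is 1/3 < 1? YES.
Since P[∪ A_i] ≤ 1/3 < 1, the complement has P[∩ A_i^c] ≥ 1 − 1/3 = 2/3 > 0, so some outcome avoids every A_i.

4·p = 1/3 ≈ 0.333; existence CERTIFIED by the union bound.


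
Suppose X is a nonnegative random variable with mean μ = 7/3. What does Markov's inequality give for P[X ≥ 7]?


μ = E[X] = 7/3, a = 7.
Markov: P[X ≥ 7] ≤ μ/a = (7/3)/7 = 1/3.
Numerically: ≈ 0.3333.
(Since a = 7 > μ = 2.3333, the bound 1/3 is < 1 and informative.)

P[X ≥ 7] ≤ 1/3 ≈ 0.3333.


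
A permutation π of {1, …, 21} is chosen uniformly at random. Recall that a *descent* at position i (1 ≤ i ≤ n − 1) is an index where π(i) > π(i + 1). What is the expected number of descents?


Write X = Σ X_I over i = 1, …, 20, with X_I the indicator of one descent.
There are 20 indicators.
For each fixed i, the pair (π(i), π(i+1)) is a uniformly random ordered pair of distinct values from {1, …, 21}; by symmetry P[π(i) > π(i+1)] = 1/2.
By linearity: E[X] = 20 · (1/2) = (21 − 1) · (1/2) = 10 ≈ 10.000000.

E[X] = 10 = 10.000000.


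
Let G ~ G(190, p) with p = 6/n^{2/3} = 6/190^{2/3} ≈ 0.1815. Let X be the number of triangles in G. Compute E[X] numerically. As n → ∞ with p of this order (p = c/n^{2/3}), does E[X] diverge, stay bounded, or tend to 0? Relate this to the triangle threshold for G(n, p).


Number of potential triangles: C(190, 3) = 1125180.
Each occurs with probability p³ ≈ (0.1815)³ ≈ 5.983380e-03.
By linearity: E[X] = C(190, 3)·p³ ≈ 1125180 · 5.983380e-03 ≈ 6732.3789.
Since α = 2/3 < 1, p = c/n^{2/3} ≫ 1/n is above the triangle threshold p ~ 1/n. Asymptotically E[X] ~ (c³/6)·n^{3(1−α)} = (6³/6)·n^{1} → ∞; triangles are abundant w.h.p.

E[X] ≈ 6732.3789; in regime p = Θ(1/n^{2/3}) E[X] diverges (above the triangle threshold p ~ 1/n).


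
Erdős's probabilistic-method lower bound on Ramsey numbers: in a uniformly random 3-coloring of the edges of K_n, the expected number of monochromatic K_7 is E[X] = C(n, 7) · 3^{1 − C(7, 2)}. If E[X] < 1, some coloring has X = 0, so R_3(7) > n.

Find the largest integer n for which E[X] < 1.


We need C(n, 7) · 3^{1 − 21} < 1, i.e. C(n, 7) < 3^{21 − 1} = 3486784401.
Check values of n near the boundary:
  n = 80: C(80, 7) = 3176716400; 3176716400 < 3486784401? YES
  n = 81: C(81, 7) = 3477216600; 3477216600 < 3486784401? YES
  n = 82: C(82, 7) = 3801756816; 3801756816 < 3486784401? NO
  n = 83: C(83, 7) = 4151918628; 4151918628 < 3486784401? NO
  n = 84: C(84, 7) = 4529365776; 4529365776 < 3486784401? NO
The largest n with C(n, 7) < 3486784401 is n = 81 (where E[X] = 42928600/43046721 ≈ 0.99726). Hence R_3(7) > 81, i.e. R_3(7) ≥ 82.

Largest n = 81; hence R_3(7) > 81.


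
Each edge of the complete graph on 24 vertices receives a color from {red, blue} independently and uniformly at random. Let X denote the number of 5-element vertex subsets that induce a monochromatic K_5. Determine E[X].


Let X = Σ_S X_S over the C(24, 5) = 42504 subsets S of size 5, where X_S = 1 if the K_5 on S is monochromatic.
For a fixed S, the K_5 on S has C(5, 2) = 10 edges. P[all 10 edges red] = (1/2)^10, and likewise for blue, so P[monochromatic] = 2·(1/2)^10 = 2^{1 − 10} = 1/512.
By linearity: E[X] = C(24, 5) · 2^{1 − 10} = 42504 · 1/512 = 5313/64.
Numerically: E[X] ≈ 83.0156.

E[X] = C(24,5)·2^(1−C(5,2)) = 5313/64 ≈ 83.0156.


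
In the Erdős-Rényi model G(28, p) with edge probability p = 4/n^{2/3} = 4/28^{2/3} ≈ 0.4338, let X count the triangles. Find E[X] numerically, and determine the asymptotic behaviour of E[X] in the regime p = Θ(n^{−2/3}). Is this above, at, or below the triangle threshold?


Number of potential triangles: C(28, 3) = 3276.
Each occurs with probability p³ ≈ (0.4338)³ ≈ 8.163265e-02.
By linearity: E[X] = C(28, 3)·p³ ≈ 3276 · 8.163265e-02 ≈ 267.4286.
Since α = 2/3 < 1, p = c/n^{2/3} ≫ 1/n is above the triangle threshold p ~ 1/n. Asymptotically E[X] ~ (c³/6)·n^{3(1−α)} = (4³/6)·n^{1} → ∞; triangles are abundant w.h.p.

E[X] ≈ 267.4286; in regime p = Θ(1/n^{2/3}) E[X] diverges (above the triangle threshold p ~ 1/n).


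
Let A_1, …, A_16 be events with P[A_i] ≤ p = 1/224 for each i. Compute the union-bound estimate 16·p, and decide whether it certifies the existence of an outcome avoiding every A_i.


Union bound: P[∪_{i=1}^{16} A_i] ≤ Σ_i P[A_i] ≤ 16·p = 16·(1/224) = 1/14.
Numerically: 1/14 ≈ 0.0714286.
Is 1/14 < 1? YES.
Since P[∪ A_i] ≤ 1/14 < 1, the complement has P[∩ A_i^c] ≥ 1 − 1/14 = 13/14 > 0, so some outcome avoids every A_i.

16·p = 1/14 ≈ 0.0714286; existence CERTIFIED by the union bound.


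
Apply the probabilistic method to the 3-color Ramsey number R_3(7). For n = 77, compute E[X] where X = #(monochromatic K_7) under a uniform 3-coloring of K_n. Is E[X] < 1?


E[X] = C(77, 7) · 3^{1 − 21} = 2404808340 · 3^{−20} = 2404808340/3486784401.
As a reduced fraction: E[X] = 801602780/1162261467 ≈ 0.690.
Is E[X] < 1? YES.
Since E[X] < 1, there exists a 3-coloring of K_{77} with no monochromatic K_7; hence R_3(7) > 77.

E[X] = 801602780/1162261467 ≈ 0.690; E[X] < 1, so R_3(7) > 77.


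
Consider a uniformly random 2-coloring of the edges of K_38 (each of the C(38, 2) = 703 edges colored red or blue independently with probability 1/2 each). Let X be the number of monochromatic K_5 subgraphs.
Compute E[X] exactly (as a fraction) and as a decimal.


Let X = Σ_S X_S over the C(38, 5) = 501942 subsets S of size 5, where X_S = 1 if the K_5 on S is monochromatic.
For a fixed S, the K_5 on S has C(5, 2) = 10 edges. P[all 10 edges red] = (1/2)^10, and likewise for blue, so P[monochromatic] = 2·(1/2)^10 = 2^{1 − 10} = 1/512.
Summing: E[X] = C(38, 5) · 2^{1 − 10} = 501942 · 1/512 = 250971/256.
Numerically: E[X] ≈ 980.35547.

E[X] = C(38,5)·2^(1−C(5,2)) = 250971/256 ≈ 980.35547.


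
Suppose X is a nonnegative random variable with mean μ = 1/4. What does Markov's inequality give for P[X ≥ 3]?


μ = E[X] = 1/4, a = 3.
Markov: P[X ≥ 3] ≤ μ/a = (1/4)/3 = 1/12.
Numerically: ≈ 0.08333.
(Since a = 3 > μ = 0.25000, the bound 1/12 is < 1 and informative.)

P[X ≥ 3] ≤ 1/12 ≈ 0.08333.


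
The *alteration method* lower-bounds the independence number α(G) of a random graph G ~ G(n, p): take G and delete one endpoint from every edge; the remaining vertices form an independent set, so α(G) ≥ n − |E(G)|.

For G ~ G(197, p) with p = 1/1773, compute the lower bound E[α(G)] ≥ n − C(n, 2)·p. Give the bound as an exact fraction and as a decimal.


E[|E(G)|] = C(197, 2)·p = 19306 · (1/1773) = 98/9.
E[α(G)] ≥ n − E[|E(G)|] = 197 − 98/9 = 1675/9.
Numerically: ≈ 186.1111.
(This is only a lower bound; the true E[α(G)] may be larger.)

E[α(G)] ≥ 1675/9 ≈ 186.1111.
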